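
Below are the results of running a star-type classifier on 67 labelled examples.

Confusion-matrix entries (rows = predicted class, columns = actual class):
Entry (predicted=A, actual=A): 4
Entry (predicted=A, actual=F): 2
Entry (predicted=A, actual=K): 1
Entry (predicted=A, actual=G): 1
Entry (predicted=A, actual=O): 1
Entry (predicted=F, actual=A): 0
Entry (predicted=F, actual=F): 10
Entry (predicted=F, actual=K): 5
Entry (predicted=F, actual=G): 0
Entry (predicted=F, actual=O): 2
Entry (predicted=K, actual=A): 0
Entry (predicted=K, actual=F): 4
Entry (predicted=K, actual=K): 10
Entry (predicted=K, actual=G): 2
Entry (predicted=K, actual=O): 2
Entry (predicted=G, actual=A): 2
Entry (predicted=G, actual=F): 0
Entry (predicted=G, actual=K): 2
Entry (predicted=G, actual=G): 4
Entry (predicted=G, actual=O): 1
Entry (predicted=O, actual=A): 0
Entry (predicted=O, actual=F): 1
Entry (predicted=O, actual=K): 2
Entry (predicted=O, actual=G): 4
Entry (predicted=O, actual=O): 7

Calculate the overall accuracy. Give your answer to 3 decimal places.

0.522

Accuracy = trace / total = (4+10+10+4+7=35) / 67 = 35/67 = 0.522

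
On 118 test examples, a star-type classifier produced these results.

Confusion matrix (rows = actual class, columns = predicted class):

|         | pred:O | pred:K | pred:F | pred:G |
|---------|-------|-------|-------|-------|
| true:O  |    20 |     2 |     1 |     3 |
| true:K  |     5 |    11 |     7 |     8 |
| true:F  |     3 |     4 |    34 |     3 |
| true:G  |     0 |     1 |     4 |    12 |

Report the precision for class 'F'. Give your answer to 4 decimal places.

0.7391

precision = TP/(TP+FP).
F: TP=34, FP=1+7+4=12 → 34/46 = 0.73913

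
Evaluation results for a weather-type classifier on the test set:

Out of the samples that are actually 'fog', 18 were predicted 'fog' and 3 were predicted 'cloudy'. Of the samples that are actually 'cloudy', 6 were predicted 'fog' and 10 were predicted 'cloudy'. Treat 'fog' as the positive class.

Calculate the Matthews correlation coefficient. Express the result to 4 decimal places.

0.5003

MCC = (TP·TN − FP·FN) / √((TP+FP)(TP+FN)(TN+FP)(TN+FN))
Numerator = 18·10 − 6·3 = 162
Denominator = √(24·21·16·13) = √104832 = 323.7777
MCC = 162 / 323.7777 = 0.5003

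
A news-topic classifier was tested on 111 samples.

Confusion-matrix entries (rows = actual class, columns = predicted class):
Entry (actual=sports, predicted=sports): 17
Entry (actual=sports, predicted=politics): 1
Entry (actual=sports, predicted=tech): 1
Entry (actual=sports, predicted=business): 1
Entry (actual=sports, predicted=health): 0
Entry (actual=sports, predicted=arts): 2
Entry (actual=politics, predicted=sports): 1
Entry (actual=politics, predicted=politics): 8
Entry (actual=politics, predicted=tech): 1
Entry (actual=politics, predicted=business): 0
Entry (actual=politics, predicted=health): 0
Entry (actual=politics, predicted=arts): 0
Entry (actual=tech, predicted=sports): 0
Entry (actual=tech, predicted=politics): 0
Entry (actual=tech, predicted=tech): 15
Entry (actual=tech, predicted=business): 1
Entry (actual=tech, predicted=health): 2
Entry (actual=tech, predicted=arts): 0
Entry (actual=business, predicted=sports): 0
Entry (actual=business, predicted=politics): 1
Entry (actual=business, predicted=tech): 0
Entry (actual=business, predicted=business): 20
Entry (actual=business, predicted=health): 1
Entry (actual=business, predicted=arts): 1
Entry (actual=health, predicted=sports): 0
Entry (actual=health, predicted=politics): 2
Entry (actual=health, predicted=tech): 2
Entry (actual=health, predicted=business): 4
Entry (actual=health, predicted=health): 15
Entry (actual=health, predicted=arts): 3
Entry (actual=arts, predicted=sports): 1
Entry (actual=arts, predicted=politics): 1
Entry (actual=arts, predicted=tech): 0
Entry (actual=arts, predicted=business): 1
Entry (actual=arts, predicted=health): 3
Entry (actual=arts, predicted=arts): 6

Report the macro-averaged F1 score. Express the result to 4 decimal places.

0.7123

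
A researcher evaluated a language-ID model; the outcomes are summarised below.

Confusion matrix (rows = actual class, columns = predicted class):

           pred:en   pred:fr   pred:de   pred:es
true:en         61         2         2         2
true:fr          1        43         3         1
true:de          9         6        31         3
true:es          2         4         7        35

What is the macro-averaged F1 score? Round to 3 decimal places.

Per-class F1 score (2·TP/(2·TP+FP+FN)):
  en: TP=61, FP=1+9+2=12, FN=2+2+2=6 → 122/140 = 0.8714
  fr: TP=43, FP=2+6+4=12, FN=1+3+1=5 → 86/103 = 0.8350
  de: TP=31, FP=2+3+7=12, FN=9+6+3=18 → 62/92 = 0.6739
  es: TP=35, FP=2+1+3=6, FN=2+4+7=13 → 70/89 = 0.7865
Macro-F1 score = mean = (0.8714 + 0.8350 + 0.6739 + 0.7865) / 4 = 0.792

0.792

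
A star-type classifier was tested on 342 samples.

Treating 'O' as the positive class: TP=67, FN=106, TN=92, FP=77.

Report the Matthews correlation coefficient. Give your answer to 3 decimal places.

MCC = (TP·TN − FP·FN) / √((TP+FP)(TP+FN)(TN+FP)(TN+FN))
Numerator = 67·92 − 77·106 = -1998
Denominator = √(144·173·169·198) = √833605344 = 28872.2244
MCC = -1998 / 28872.2244 = -0.069

-0.069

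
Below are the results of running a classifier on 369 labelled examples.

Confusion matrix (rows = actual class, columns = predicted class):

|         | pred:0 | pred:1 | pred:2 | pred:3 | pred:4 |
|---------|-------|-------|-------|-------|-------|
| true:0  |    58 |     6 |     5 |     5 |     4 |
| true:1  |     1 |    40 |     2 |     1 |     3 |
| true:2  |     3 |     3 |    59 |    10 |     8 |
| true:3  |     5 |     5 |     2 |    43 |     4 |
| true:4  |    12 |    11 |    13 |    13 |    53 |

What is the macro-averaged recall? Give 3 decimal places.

0.711

Per-class recall (TP/(TP+FN)):
  0: TP=58, FN=6+5+5+4=20 → 58/78 = 0.7436
  1: TP=40, FN=1+2+1+3=7 → 40/47 = 0.8511
  2: TP=59, FN=3+3+10+8=24 → 59/83 = 0.7108
  3: TP=43, FN=5+5+2+4=16 → 43/59 = 0.7288
  4: TP=53, FN=12+11+13+13=49 → 53/102 = 0.5196
Macro-recall = mean = (0.7436 + 0.8511 + 0.7108 + 0.7288 + 0.5196) / 5 = 0.711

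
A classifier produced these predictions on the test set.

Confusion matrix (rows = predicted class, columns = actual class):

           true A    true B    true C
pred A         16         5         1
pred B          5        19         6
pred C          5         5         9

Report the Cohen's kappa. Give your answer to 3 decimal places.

Observed agreement pₒ = trace/N = 44/71 = 0.6197
Expected agreement pₑ = Σ (rowᵢ·colᵢ)/N² = (26·22 + 29·30 + 16·19)/71² = 0.3464
κ = (pₒ − pₑ)/(1 − pₑ) = (0.6197 − 0.3464)/(1 − 0.3464) = 0.418

0.418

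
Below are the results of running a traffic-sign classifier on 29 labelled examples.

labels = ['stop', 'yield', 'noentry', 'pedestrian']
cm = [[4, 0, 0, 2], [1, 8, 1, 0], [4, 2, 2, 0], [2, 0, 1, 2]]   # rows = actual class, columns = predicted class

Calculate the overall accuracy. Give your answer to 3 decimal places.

0.552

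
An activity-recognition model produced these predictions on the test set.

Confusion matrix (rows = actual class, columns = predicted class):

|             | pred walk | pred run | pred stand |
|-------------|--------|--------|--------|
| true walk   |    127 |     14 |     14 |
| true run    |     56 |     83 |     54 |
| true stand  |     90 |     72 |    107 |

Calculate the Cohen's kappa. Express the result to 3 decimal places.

0.284

Observed agreement pₒ = trace/N = 317/617 = 0.5138
Expected agreement pₑ = Σ (rowᵢ·colᵢ)/N² = (155·273 + 193·169 + 269·175)/617² = 0.3205
κ = (pₒ − pₑ)/(1 − pₑ) = (0.5138 − 0.3205)/(1 − 0.3205) = 0.284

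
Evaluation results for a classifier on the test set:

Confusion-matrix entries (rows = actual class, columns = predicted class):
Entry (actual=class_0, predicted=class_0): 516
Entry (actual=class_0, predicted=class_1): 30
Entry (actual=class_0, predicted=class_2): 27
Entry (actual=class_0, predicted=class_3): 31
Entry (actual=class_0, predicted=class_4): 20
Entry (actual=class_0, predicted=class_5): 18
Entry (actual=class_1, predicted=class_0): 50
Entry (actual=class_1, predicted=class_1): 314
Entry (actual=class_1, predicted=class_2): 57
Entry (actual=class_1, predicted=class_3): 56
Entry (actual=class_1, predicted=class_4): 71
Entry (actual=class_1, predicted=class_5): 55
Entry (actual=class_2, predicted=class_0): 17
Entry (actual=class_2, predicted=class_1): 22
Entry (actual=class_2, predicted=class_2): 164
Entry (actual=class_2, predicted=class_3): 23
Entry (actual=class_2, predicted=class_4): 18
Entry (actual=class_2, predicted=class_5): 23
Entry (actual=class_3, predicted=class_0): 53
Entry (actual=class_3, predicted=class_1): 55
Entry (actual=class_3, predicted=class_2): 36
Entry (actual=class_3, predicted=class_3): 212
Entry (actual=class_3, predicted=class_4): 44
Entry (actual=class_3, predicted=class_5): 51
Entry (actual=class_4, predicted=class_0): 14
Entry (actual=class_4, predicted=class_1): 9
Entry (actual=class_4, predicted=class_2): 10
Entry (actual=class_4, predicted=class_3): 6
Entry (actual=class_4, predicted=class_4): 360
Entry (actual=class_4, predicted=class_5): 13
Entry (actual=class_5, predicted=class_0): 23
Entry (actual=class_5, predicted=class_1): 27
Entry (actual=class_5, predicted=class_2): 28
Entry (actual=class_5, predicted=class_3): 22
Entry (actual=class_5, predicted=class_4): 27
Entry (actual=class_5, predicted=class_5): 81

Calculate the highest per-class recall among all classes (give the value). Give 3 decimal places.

0.874

Per-class recall (TP/(TP+FN)):
  class_0: TP=516, FN=30+27+31+20+18=126 → 516/642 = 0.8037
  class_1: TP=314, FN=50+57+56+71+55=289 → 314/603 = 0.5207
  class_2: TP=164, FN=17+22+23+18+23=103 → 164/267 = 0.6142
  class_3: TP=212, FN=53+55+36+44+51=239 → 212/451 = 0.4701
  class_4: TP=360, FN=14+9+10+6+13=52 → 360/412 = 0.8738
  class_5: TP=81, FN=23+27+28+22+27=127 → 81/208 = 0.3894
Highest is class 'class_4' with recall = 0.874.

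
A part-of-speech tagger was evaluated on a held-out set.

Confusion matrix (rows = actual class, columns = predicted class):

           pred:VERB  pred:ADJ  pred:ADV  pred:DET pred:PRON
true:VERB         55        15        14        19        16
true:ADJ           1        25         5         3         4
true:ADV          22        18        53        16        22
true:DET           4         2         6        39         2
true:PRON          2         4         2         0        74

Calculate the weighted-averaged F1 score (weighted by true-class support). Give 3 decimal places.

Per-class F1 score (2·TP/(2·TP+FP+FN)):
  VERB: TP=55, FP=1+22+4+2=29, FN=15+14+19+16=64 → 110/203 = 0.5419
  ADJ: TP=25, FP=15+18+2+4=39, FN=1+5+3+4=13 → 50/102 = 0.4902
  ADV: TP=53, FP=14+5+6+2=27, FN=22+18+16+22=78 → 106/211 = 0.5024
  DET: TP=39, FP=19+3+16+0=38, FN=4+2+6+2=14 → 78/130 = 0.6000
  PRON: TP=74, FP=16+4+22+2=44, FN=2+4+2+0=8 → 148/200 = 0.7400
Weighted-F1 score = Σ (supportᵢ/N)·F1 scoreᵢ with N=423: (119/423)·0.5419 + (38/423)·0.4902 + (131/423)·0.5024 + (53/423)·0.6000 + (82/423)·0.7400 = 0.571

0.571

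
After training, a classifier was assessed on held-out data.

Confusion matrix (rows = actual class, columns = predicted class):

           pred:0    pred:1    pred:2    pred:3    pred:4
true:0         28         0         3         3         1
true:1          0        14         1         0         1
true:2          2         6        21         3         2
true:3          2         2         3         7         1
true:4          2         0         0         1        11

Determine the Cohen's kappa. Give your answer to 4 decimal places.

Observed agreement pₒ = trace/N = 81/114 = 0.71053
Expected agreement pₑ = Σ (rowᵢ·colᵢ)/N² = (35·34 + 16·22 + 34·28 + 15·14 + 14·16)/114² = 0.22530
κ = (pₒ − pₑ)/(1 − pₑ) = (0.71053 − 0.22530)/(1 − 0.22530) = 0.6263

0.6263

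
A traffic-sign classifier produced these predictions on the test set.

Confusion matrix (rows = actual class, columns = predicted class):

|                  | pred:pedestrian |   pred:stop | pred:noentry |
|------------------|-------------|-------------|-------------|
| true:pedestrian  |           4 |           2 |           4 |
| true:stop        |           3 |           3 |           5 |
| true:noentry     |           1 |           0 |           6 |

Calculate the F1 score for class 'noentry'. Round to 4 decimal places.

0.5455

Take TP from the diagonal, FP from the rest of the 'noentry' prediction marginal, FN from the rest of the 'noentry' actual marginal.
F1 score = 2·TP/(2·TP+FP+FN).
noentry: TP=6, FP=4+5=9, FN=1+0=1 → 12/22 = 0.54545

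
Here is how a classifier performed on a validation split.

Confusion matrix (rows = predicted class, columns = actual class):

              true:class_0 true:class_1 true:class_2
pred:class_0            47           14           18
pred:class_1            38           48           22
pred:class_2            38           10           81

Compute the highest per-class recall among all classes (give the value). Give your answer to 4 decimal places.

Per-class recall (TP/(TP+FN)):
  class_0: TP=47, FN=38+38=76 → 47/123 = 0.38211
  class_1: TP=48, FN=14+10=24 → 48/72 = 0.66667
  class_2: TP=81, FN=18+22=40 → 81/121 = 0.66942
Highest is class 'class_2' with recall = 0.6694.

0.6694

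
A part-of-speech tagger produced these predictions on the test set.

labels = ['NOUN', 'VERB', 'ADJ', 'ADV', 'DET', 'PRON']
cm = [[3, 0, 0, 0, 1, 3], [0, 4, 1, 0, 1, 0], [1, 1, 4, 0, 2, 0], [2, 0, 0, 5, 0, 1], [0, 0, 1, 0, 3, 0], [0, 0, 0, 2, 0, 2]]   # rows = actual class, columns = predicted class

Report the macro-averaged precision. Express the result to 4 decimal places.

0.5738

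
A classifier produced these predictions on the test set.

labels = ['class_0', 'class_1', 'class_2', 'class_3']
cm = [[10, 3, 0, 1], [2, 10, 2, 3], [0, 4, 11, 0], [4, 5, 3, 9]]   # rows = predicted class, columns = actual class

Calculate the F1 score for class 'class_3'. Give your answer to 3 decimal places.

0.529

Take TP from the diagonal, FP from the rest of the 'class_3' prediction marginal, FN from the rest of the 'class_3' actual marginal.
F1 score = 2·TP/(2·TP+FP+FN).
class_3: TP=9, FP=4+5+3=12, FN=1+3+0=4 → 18/34 = 0.5294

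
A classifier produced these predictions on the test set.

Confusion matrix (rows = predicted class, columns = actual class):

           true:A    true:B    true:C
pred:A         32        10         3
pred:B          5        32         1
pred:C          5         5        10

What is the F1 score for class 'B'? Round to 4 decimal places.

0.7529

One-vs-rest for 'B': TP = diagonal; FP = other classes predicted 'B'; FN = 'B' predicted as other.
F1 score = 2·TP/(2·TP+FP+FN).
B: TP=32, FP=5+1=6, FN=10+5=15 → 64/85 = 0.75294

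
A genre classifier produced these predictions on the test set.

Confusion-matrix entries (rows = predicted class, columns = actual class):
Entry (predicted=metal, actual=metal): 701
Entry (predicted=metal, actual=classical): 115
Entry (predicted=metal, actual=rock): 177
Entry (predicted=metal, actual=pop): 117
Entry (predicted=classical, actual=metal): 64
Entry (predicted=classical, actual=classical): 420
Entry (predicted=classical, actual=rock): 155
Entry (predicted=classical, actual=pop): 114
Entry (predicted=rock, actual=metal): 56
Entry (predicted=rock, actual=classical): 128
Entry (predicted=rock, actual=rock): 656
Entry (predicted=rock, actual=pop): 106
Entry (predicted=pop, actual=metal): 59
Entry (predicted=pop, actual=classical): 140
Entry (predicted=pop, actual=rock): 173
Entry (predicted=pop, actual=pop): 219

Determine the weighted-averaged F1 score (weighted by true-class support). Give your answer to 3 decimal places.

0.585

Per-class F1 score (2·TP/(2·TP+FP+FN)):
  metal: TP=701, FP=115+177+117=409, FN=64+56+59=179 → 1402/1990 = 0.7045
  classical: TP=420, FP=64+155+114=333, FN=115+128+140=383 → 840/1556 = 0.5398
  rock: TP=656, FP=56+128+106=290, FN=177+155+173=505 → 1312/2107 = 0.6227
  pop: TP=219, FP=59+140+173=372, FN=117+114+106=337 → 438/1147 = 0.3819
Weighted-F1 score = Σ (supportᵢ/N)·F1 scoreᵢ with N=3400: (880/3400)·0.7045 + (803/3400)·0.5398 + (1161/3400)·0.6227 + (556/3400)·0.3819 = 0.585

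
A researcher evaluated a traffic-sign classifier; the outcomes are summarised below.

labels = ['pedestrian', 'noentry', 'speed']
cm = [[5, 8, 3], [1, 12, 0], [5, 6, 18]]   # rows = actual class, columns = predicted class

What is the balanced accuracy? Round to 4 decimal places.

0.6188

Balanced accuracy = mean of per-class recall.
  pedestrian: recall = 5/16 = 0.31250
  noentry: recall = 12/13 = 0.92308
  speed: recall = 18/29 = 0.62069
Mean = (0.31250 + 0.92308 + 0.62069) / 3 = 0.6188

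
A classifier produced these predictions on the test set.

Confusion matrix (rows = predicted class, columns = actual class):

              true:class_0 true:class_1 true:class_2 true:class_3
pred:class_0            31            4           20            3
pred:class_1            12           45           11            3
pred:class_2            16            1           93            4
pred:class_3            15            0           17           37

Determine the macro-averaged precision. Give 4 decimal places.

0.6301

Per-class precision (TP/(TP+FP)):
  class_0: TP=31, FP=4+20+3=27 → 31/58 = 0.53448
  class_1: TP=45, FP=12+11+3=26 → 45/71 = 0.63380
  class_2: TP=93, FP=16+1+4=21 → 93/114 = 0.81579
  class_3: TP=37, FP=15+0+17=32 → 37/69 = 0.53623
Macro-precision = mean = (0.53448 + 0.63380 + 0.81579 + 0.53623) / 4 = 0.6301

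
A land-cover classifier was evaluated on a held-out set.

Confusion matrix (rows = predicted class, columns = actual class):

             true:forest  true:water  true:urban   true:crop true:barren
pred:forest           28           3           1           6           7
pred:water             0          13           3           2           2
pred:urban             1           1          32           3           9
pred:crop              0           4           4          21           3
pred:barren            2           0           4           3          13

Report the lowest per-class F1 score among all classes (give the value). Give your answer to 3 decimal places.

Per-class F1 score (2·TP/(2·TP+FP+FN)):
  forest: TP=28, FP=3+1+6+7=17, FN=0+1+0+2=3 → 56/76 = 0.7368
  water: TP=13, FP=0+3+2+2=7, FN=3+1+4+0=8 → 26/41 = 0.6341
  urban: TP=32, FP=1+1+3+9=14, FN=1+3+4+4=12 → 64/90 = 0.7111
  crop: TP=21, FP=0+4+4+3=11, FN=6+2+3+3=14 → 42/67 = 0.6269
  barren: TP=13, FP=2+0+4+3=9, FN=7+2+9+3=21 → 26/56 = 0.4643
Lowest is class 'barren' with F1 score = 0.464.

0.464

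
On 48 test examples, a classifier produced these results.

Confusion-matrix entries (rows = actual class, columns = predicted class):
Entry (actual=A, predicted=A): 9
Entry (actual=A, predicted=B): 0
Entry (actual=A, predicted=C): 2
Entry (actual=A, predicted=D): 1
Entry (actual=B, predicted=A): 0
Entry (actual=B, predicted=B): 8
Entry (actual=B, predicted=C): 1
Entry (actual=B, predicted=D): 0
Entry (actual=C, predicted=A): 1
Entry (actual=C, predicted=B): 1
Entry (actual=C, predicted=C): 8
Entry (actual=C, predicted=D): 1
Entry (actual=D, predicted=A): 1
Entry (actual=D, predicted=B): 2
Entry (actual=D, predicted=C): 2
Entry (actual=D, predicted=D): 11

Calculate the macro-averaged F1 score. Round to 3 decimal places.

0.752

Per-class F1 score (2·TP/(2·TP+FP+FN)):
  A: TP=9, FP=0+1+1=2, FN=0+2+1=3 → 18/23 = 0.7826
  B: TP=8, FP=0+1+2=3, FN=0+1+0=1 → 16/20 = 0.8000
  C: TP=8, FP=2+1+2=5, FN=1+1+1=3 → 16/24 = 0.6667
  D: TP=11, FP=1+0+1=2, FN=1+2+2=5 → 22/29 = 0.7586
Macro-F1 score = mean = (0.7826 + 0.8000 + 0.6667 + 0.7586) / 4 = 0.752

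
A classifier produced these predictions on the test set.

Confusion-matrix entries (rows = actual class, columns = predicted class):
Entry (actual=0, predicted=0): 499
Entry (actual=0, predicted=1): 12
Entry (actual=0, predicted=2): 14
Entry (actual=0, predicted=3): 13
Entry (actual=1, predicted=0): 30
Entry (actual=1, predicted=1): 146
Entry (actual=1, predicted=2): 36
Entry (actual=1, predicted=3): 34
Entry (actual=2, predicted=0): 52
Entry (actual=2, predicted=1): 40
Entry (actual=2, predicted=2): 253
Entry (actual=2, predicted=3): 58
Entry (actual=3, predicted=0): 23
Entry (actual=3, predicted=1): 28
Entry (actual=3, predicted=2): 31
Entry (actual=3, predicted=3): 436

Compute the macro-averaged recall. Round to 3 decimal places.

0.748

Per-class recall (TP/(TP+FN)):
  0: TP=499, FN=12+14+13=39 → 499/538 = 0.9275
  1: TP=146, FN=30+36+34=100 → 146/246 = 0.5935
  2: TP=253, FN=52+40+58=150 → 253/403 = 0.6278
  3: TP=436, FN=23+28+31=82 → 436/518 = 0.8417
Macro-recall = mean = (0.9275 + 0.5935 + 0.6278 + 0.8417) / 4 = 0.748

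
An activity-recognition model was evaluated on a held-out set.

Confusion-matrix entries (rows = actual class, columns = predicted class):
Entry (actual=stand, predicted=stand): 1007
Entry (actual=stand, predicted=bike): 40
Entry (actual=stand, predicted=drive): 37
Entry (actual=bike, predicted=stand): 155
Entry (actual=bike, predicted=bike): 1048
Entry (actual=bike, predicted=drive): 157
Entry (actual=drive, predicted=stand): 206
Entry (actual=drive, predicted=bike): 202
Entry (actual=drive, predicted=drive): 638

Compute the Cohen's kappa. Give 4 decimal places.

Observed agreement pₒ = trace/N = 2693/3490 = 0.77163
Expected agreement pₑ = Σ (rowᵢ·colᵢ)/N² = (1084·1368 + 1360·1290 + 1046·832)/3490² = 0.33724
κ = (pₒ − pₑ)/(1 − pₑ) = (0.77163 − 0.33724)/(1 − 0.33724) = 0.6554

0.6554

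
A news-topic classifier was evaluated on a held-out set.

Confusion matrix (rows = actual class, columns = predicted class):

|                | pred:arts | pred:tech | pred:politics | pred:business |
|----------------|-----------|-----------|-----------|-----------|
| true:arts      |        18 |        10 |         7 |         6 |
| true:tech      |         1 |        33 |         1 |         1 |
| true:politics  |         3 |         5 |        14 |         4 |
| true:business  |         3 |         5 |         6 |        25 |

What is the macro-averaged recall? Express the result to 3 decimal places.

Per-class recall (TP/(TP+FN)):
  arts: TP=18, FN=10+7+6=23 → 18/41 = 0.4390
  tech: TP=33, FN=1+1+1=3 → 33/36 = 0.9167
  politics: TP=14, FN=3+5+4=12 → 14/26 = 0.5385
  business: TP=25, FN=3+5+6=14 → 25/39 = 0.6410
Macro-recall = mean = (0.4390 + 0.9167 + 0.5385 + 0.6410) / 4 = 0.634

0.634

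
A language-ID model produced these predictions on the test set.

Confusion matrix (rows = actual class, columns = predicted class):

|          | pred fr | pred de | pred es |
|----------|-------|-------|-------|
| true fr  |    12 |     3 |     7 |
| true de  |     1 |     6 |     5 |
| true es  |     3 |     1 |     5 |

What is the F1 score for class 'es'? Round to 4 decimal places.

0.3846

Treat 'es' as positive and all other classes as negative.
F1 score = 2·TP/(2·TP+FP+FN).
es: TP=5, FP=7+5=12, FN=3+1=4 → 10/26 = 0.38462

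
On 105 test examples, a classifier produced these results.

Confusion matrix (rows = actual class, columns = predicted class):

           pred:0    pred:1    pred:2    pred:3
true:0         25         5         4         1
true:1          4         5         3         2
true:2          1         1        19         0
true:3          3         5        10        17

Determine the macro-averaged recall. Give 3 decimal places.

0.615

Per-class recall (TP/(TP+FN)):
  0: TP=25, FN=5+4+1=10 → 25/35 = 0.7143
  1: TP=5, FN=4+3+2=9 → 5/14 = 0.3571
  2: TP=19, FN=1+1+0=2 → 19/21 = 0.9048
  3: TP=17, FN=3+5+10=18 → 17/35 = 0.4857
Macro-recall = mean = (0.7143 + 0.3571 + 0.9048 + 0.4857) / 4 = 0.615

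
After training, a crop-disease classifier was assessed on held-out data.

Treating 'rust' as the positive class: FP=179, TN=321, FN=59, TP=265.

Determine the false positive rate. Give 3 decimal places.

FPR = FP/(FP+TN) = 179/(179+321) = 0.358

0.358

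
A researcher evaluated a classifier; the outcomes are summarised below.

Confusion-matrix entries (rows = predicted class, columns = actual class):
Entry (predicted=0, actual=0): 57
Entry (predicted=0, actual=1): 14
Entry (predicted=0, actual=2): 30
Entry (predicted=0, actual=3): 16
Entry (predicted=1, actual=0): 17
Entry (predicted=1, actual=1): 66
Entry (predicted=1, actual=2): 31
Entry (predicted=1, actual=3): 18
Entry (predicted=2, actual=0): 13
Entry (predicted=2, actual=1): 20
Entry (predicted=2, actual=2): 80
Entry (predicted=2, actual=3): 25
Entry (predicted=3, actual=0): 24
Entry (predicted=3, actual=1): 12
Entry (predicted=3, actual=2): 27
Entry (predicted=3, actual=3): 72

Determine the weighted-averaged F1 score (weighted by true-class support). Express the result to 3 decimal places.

Per-class F1 score (2·TP/(2·TP+FP+FN)):
  0: TP=57, FP=14+30+16=60, FN=17+13+24=54 → 114/228 = 0.5000
  1: TP=66, FP=17+31+18=66, FN=14+20+12=46 → 132/244 = 0.5410
  2: TP=80, FP=13+20+25=58, FN=30+31+27=88 → 160/306 = 0.5229
  3: TP=72, FP=24+12+27=63, FN=16+18+25=59 → 144/266 = 0.5414
Weighted-F1 score = Σ (supportᵢ/N)·F1 scoreᵢ with N=522: (111/522)·0.5000 + (112/522)·0.5410 + (168/522)·0.5229 + (131/522)·0.5414 = 0.527

0.527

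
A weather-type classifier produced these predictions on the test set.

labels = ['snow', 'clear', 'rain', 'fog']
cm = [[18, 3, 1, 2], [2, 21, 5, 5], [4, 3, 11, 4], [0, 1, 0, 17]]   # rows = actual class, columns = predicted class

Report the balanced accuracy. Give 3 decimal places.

Balanced accuracy = mean of per-class recall.
  snow: recall = 18/24 = 0.7500
  clear: recall = 21/33 = 0.6364
  rain: recall = 11/22 = 0.5000
  fog: recall = 17/18 = 0.9444
Mean = (0.7500 + 0.6364 + 0.5000 + 0.9444) / 4 = 0.708

0.708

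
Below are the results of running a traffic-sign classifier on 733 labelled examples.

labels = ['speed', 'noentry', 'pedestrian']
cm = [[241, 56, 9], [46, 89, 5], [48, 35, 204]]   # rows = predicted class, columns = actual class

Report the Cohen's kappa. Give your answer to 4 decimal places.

Observed agreement pₒ = trace/N = 534/733 = 0.72851
Expected agreement pₑ = Σ (rowᵢ·colᵢ)/N² = (335·306 + 180·140 + 218·287)/733² = 0.35414
κ = (pₒ − pₑ)/(1 − pₑ) = (0.72851 − 0.35414)/(1 − 0.35414) = 0.5796

0.5796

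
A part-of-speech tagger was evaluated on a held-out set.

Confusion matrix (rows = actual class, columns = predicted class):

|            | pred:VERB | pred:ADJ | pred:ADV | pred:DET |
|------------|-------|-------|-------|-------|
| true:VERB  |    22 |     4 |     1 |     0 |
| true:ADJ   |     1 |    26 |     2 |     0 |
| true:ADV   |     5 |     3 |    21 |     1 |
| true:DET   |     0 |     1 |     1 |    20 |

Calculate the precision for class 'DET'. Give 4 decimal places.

0.9524

Take TP from the diagonal, FP from the rest of the 'DET' prediction marginal, FN from the rest of the 'DET' actual marginal.
precision = TP/(TP+FP).
DET: TP=20, FP=0+0+1=1 → 20/21 = 0.95238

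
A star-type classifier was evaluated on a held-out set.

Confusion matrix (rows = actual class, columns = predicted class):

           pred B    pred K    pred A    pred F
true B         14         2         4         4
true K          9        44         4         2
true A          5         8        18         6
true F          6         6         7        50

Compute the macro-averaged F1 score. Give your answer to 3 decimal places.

0.625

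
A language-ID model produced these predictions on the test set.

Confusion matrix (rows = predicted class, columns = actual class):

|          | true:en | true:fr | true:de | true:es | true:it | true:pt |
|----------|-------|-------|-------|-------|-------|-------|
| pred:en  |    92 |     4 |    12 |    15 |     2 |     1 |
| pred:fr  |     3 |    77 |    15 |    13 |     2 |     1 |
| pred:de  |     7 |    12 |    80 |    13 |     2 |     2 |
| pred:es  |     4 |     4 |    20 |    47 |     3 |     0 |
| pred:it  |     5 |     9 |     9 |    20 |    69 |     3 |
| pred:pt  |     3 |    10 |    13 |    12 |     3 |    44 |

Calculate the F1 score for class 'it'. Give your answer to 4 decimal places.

0.7041

One-vs-rest for 'it': TP = diagonal; FP = other classes predicted 'it'; FN = 'it' predicted as other.
F1 score = 2·TP/(2·TP+FP+FN).
it: TP=69, FP=5+9+9+20+3=46, FN=2+2+2+3+3=12 → 138/196 = 0.70408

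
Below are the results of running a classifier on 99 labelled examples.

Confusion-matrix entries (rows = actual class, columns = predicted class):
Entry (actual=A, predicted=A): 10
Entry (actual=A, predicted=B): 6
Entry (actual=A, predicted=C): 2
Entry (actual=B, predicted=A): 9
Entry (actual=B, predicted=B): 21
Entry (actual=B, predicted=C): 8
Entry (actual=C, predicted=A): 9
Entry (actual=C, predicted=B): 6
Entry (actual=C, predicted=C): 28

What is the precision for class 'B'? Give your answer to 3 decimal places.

0.636

Treat 'B' as positive and all other classes as negative.
precision = TP/(TP+FP).
B: TP=21, FP=6+6=12 → 21/33 = 0.6364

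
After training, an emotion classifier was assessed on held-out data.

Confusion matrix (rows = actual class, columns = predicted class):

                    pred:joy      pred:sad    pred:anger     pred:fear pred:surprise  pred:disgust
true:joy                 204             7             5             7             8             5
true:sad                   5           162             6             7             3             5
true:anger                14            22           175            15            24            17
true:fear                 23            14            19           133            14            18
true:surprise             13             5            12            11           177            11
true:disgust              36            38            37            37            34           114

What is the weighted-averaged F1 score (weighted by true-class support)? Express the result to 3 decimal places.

Per-class F1 score (2·TP/(2·TP+FP+FN)):
  joy: TP=204, FP=5+14+23+13+36=91, FN=7+5+7+8+5=32 → 408/531 = 0.7684
  sad: TP=162, FP=7+22+14+5+38=86, FN=5+6+7+3+5=26 → 324/436 = 0.7431
  anger: TP=175, FP=5+6+19+12+37=79, FN=14+22+15+24+17=92 → 350/521 = 0.6718
  fear: TP=133, FP=7+7+15+11+37=77, FN=23+14+19+14+18=88 → 266/431 = 0.6172
  surprise: TP=177, FP=8+3+24+14+34=83, FN=13+5+12+11+11=52 → 354/489 = 0.7239
  disgust: TP=114, FP=5+5+17+18+11=56, FN=36+38+37+37+34=182 → 228/466 = 0.4893
Weighted-F1 score = Σ (supportᵢ/N)·F1 scoreᵢ with N=1437: (236/1437)·0.7684 + (188/1437)·0.7431 + (267/1437)·0.6718 + (221/1437)·0.6172 + (229/1437)·0.7239 + (296/1437)·0.4893 = 0.659

0.659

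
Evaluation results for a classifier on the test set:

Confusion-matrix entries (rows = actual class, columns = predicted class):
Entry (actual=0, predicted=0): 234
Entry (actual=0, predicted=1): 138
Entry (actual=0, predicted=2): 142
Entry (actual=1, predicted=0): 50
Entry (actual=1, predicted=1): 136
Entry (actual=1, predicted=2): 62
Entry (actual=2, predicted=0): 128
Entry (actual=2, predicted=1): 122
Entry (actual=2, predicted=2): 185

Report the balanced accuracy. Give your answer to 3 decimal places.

Balanced accuracy = mean of per-class recall.
  0: recall = 234/514 = 0.4553
  1: recall = 136/248 = 0.5484
  2: recall = 185/435 = 0.4253
Mean = (0.4553 + 0.5484 + 0.4253) / 3 = 0.476

0.476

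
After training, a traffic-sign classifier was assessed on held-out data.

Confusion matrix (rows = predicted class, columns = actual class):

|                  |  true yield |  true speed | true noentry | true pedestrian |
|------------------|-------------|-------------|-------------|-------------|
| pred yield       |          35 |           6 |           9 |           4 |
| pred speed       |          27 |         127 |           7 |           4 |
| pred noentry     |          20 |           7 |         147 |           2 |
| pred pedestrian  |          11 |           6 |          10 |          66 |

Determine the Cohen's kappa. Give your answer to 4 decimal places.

Observed agreement pₒ = trace/N = 375/488 = 0.76844
Expected agreement pₑ = Σ (rowᵢ·colᵢ)/N² = (93·54 + 146·165 + 173·176 + 76·93)/488² = 0.27978
κ = (pₒ − pₑ)/(1 − pₑ) = (0.76844 − 0.27978)/(1 − 0.27978) = 0.6785

0.6785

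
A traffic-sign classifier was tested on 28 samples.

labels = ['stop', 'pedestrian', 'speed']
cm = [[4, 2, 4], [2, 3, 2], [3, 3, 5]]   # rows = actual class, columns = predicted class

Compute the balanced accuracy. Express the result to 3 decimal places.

0.428

Balanced accuracy = mean of per-class recall.
  stop: recall = 4/10 = 0.4000
  pedestrian: recall = 3/7 = 0.4286
  speed: recall = 5/11 = 0.4545
Mean = (0.4000 + 0.4286 + 0.4545) / 3 = 0.428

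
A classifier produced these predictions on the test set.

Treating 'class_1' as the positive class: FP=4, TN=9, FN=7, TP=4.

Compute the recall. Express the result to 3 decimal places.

0.364

Recall = TP/(TP+FN) = 4/(4+7) = 4/11 = 0.364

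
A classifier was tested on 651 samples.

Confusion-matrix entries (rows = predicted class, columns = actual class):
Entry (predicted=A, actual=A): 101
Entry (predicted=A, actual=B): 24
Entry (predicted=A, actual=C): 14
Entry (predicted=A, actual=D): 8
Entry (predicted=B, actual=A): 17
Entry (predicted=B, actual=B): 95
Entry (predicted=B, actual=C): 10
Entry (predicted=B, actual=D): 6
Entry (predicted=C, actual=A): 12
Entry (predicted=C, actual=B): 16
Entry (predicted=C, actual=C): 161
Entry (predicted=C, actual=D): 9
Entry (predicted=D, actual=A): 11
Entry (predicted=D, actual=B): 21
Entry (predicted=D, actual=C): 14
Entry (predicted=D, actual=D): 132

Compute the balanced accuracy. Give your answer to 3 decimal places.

0.746

Balanced accuracy = mean of per-class recall.
  A: recall = 101/141 = 0.7163
  B: recall = 95/156 = 0.6090
  C: recall = 161/199 = 0.8090
  D: recall = 132/155 = 0.8516
Mean = (0.7163 + 0.6090 + 0.8090 + 0.8516) / 4 = 0.746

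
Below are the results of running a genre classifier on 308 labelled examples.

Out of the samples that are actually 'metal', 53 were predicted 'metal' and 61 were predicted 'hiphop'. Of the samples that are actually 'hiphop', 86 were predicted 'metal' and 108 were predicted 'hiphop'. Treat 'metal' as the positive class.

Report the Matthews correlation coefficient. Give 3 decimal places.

0.021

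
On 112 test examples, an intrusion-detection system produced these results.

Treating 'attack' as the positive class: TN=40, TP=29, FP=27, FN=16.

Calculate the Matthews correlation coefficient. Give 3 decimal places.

0.237

MCC = (TP·TN − FP·FN) / √((TP+FP)(TP+FN)(TN+FP)(TN+FN))
Numerator = 29·40 − 27·16 = 728
Denominator = √(56·45·67·56) = √9455040 = 3074.9049
MCC = 728 / 3074.9049 = 0.237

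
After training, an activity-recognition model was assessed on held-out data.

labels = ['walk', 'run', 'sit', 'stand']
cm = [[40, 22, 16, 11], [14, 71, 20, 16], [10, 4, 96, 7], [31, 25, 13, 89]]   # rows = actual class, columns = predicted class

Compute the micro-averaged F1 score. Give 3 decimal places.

Micro-averaging pools counts across classes: ΣTP=296, ΣFP=189, ΣFN=189.
Micro-F1 score = 2·TP/(2·TP+FP+FN) on pooled counts = 0.610 (equals overall accuracy in single-label multiclass).

0.610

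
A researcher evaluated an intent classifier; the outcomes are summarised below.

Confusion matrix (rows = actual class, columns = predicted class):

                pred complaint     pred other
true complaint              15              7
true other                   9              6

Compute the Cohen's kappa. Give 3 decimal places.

Observed agreement pₒ = trace/N = 21/37 = 0.5676
Expected agreement pₑ = Σ (rowᵢ·colᵢ)/N² = (22·24 + 15·13)/37² = 0.5281
κ = (pₒ − pₑ)/(1 − pₑ) = (0.5676 − 0.5281)/(1 − 0.5281) = 0.084

0.084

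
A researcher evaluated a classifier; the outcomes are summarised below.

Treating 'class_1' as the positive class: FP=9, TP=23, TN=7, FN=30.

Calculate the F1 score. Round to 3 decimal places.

0.541

Precision = TP/(TP+FP) = 23/32 = 0.7188
Recall = TP/(TP+FN) = 23/53 = 0.4340
F1 = 2·TP/(2·TP+FP+FN) = 46/85 = 0.541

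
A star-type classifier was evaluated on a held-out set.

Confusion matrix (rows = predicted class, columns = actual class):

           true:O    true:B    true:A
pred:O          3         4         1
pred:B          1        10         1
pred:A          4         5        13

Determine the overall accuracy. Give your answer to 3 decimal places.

Accuracy = trace / total = (3+10+13=26) / 42 = 26/42 = 0.619

0.619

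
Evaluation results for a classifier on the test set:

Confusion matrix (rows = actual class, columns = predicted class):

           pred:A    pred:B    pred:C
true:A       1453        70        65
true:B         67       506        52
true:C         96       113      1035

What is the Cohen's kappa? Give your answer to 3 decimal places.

Observed agreement pₒ = trace/N = 2994/3457 = 0.8661
Expected agreement pₑ = Σ (rowᵢ·colᵢ)/N² = (1588·1616 + 625·689 + 1244·1152)/3457² = 0.3707
κ = (pₒ − pₑ)/(1 − pₑ) = (0.8661 − 0.3707)/(1 − 0.3707) = 0.787

0.787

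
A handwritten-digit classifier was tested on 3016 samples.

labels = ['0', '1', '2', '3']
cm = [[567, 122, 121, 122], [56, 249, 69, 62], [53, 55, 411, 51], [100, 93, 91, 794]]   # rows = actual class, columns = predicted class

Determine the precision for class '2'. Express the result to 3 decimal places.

0.594

One-vs-rest for '2': TP = diagonal; FP = other classes predicted '2'; FN = '2' predicted as other.
precision = TP/(TP+FP).
2: TP=411, FP=121+69+91=281 → 411/692 = 0.5939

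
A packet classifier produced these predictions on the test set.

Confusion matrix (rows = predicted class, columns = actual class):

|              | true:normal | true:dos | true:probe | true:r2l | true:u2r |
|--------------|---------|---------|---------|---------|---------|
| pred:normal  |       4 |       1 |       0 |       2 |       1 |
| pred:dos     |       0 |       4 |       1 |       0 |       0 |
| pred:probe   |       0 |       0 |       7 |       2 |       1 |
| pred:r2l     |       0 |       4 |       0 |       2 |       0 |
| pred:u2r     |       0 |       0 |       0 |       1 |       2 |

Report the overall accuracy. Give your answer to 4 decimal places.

Accuracy = trace / total = (4+4+7+2+2=19) / 32 = 19/32 = 0.5938

0.5938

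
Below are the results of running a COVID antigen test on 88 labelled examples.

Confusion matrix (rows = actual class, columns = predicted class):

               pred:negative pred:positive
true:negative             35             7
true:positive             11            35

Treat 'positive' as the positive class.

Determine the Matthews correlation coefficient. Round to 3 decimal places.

0.594

MCC = (TP·TN − FP·FN) / √((TP+FP)(TP+FN)(TN+FP)(TN+FN))
Numerator = 35·35 − 7·11 = 1148
Denominator = √(42·46·42·46) = √3732624 = 1932.0000
MCC = 1148 / 1932.0000 = 0.594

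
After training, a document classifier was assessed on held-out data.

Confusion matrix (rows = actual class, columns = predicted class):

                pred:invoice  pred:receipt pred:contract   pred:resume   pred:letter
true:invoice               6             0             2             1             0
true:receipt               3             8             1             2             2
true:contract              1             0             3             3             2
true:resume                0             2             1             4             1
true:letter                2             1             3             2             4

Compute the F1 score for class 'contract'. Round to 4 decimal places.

0.3158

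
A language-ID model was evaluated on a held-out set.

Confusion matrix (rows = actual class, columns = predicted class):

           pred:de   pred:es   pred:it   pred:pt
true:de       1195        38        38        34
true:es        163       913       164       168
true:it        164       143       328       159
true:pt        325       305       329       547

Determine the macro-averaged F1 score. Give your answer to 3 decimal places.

0.565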